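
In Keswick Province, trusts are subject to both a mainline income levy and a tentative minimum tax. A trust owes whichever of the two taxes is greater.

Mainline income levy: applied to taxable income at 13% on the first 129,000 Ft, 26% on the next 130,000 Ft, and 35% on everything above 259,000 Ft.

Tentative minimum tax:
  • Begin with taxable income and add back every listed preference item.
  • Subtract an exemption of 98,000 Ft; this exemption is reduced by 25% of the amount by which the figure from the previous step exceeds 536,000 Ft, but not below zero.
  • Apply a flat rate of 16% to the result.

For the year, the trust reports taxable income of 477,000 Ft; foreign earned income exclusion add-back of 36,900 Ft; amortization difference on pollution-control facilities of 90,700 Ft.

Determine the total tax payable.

126,870 Ft

Tentative minimum tax:
  Adjusted income: 477,000 Ft + 36,900 Ft + 90,700 Ft = 604,600 Ft
  Exemption: 98,000 Ft − 25% × (604,600 Ft − 536,000 Ft) = 98,000 Ft − 17,150 Ft = 80,850 Ft
  Base: 604,600 Ft − 80,850 Ft = 523,750 Ft
  523,750 Ft × 16% = 83,800 Ft

Mainline income levy:
  129,000 Ft × 13% = 16,770 Ft
  130,000 Ft × 26% = 33,800 Ft
  218,000 Ft × 35% = 76,300 Ft
  → 126,870 Ft

126,870 Ft > 83,800 Ft, so the mainline income levy governs.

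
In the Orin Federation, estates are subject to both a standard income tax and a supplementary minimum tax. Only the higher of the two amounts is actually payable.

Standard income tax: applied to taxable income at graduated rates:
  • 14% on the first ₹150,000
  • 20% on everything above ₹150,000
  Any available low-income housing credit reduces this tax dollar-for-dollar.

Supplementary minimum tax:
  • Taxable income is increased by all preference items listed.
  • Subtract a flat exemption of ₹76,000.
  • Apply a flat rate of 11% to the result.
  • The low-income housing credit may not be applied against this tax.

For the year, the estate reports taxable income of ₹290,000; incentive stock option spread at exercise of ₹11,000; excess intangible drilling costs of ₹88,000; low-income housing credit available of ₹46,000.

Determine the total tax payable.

₹34,430

Standard income tax:
  ₹150,000 × 14% = ₹21,000
  ₹140,000 × 20% = ₹28,000
  → ₹49,000
  Less low-income housing credit ₹46,000 → ₹3,000

Supplementary minimum tax:
  Adjusted income: ₹290,000 + ₹11,000 + ₹88,000 = ₹389,000
  Less exemption ₹76,000 → base ₹313,000
  ₹313,000 × 11% = ₹34,430

₹34,430 > ₹3,000, so the supplementary minimum tax is the binding amount.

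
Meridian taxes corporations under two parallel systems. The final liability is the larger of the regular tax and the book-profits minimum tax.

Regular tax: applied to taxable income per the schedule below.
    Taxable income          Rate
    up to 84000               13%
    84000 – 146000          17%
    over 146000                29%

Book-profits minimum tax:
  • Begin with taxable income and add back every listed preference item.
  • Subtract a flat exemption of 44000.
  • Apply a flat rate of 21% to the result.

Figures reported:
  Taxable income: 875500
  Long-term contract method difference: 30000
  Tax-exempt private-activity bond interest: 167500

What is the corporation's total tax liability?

233015

Regular tax:
  84000 × 13% = 10920
  62000 × 17% = 10540
  729500 × 29% = 211555
  → 233015

Book-profits minimum tax:
  Adjusted income: 875500 + 30000 + 167500 = 1073000
  Less exemption 44000 → base 1029000
  1029000 × 21% = 216090

233015 > 216090, so the regular tax governs.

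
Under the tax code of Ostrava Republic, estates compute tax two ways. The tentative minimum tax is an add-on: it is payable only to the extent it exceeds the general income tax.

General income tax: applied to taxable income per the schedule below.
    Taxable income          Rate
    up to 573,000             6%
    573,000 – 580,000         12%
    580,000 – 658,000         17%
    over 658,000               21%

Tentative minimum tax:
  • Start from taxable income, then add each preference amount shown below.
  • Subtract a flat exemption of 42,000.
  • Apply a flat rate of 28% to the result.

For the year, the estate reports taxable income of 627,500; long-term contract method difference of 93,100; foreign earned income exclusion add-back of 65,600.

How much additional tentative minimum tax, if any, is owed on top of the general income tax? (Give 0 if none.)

General income tax:
  573,000 × 6% = 34,380
  7,000 × 12% = 840
  47,500 × 17% = 8,075
  → 43,295

Tentative minimum tax:
  Adjusted income: 627,500 + 93,100 + 65,600 = 786,200
  Less exemption 42,000 → base 744,200
  744,200 × 28% = 208,376

Excess of tentative minimum tax over general income tax: 208,376 − 43,295 = 165,081.

165,081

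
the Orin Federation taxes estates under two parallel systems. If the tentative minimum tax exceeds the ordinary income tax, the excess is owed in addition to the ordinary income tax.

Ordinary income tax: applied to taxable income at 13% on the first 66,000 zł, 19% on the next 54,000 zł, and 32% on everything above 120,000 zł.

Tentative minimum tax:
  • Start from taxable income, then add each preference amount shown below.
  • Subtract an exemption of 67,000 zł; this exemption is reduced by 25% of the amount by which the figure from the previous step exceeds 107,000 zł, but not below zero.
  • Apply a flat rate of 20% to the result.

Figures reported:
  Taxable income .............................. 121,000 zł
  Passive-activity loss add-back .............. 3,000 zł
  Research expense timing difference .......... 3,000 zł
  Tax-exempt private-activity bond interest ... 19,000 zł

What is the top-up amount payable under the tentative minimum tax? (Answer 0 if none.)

0 zł

Ordinary income tax:
  66,000 zł × 13% = 8,580 zł
  54,000 zł × 19% = 10,260 zł
  1,000 zł × 32% = 320 zł
  → 19,160 zł

Tentative minimum tax:
  Adjusted income: 121,000 zł + 3,000 zł + 3,000 zł + 19,000 zł = 146,000 zł
  Exemption: 67,000 zł − 25% × (146,000 zł − 107,000 zł) = 67,000 zł − 9,750 zł = 57,250 zł
  Base: 146,000 zł − 57,250 zł = 88,750 zł
  88,750 zł × 20% = 17,750 zł

17,750 zł ≤ 19,160 zł, so no add-on is due.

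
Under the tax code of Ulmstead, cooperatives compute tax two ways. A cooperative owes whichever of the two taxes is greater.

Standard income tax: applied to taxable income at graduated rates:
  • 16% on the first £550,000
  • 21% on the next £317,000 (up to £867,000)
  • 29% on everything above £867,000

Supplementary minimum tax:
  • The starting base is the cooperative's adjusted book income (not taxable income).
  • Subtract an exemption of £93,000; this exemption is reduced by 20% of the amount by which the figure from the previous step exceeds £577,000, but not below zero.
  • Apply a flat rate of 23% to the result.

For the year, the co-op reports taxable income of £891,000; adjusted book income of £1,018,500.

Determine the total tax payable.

£233,174

Supplementary minimum tax:
  Base (adjusted book income): £1,018,500
  Exemption: £93,000 − 20% × (£1,018,500 − £577,000) = £93,000 − £88,300 = £4,700
  Base: £1,018,500 − £4,700 = £1,013,800
  £1,013,800 × 23% = £233,174

Standard income tax:
  £550,000 × 16% = £88,000
  £317,000 × 21% = £66,570
  £24,000 × 29% = £6,960
  → £161,530

£233,174 > £161,530, so the supplementary minimum tax is the binding amount.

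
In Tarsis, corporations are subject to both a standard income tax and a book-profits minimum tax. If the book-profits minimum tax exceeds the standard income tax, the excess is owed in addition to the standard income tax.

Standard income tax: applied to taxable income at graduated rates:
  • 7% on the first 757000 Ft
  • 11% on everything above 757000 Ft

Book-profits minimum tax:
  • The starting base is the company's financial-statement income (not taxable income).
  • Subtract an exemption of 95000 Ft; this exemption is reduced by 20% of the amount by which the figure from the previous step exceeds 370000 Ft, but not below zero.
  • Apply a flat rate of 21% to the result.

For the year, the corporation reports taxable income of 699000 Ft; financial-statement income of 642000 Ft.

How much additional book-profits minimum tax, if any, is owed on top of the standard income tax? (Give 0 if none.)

Book-profits minimum tax:
  Base (financial-statement income): 642000 Ft
  Exemption: 95000 Ft − 20% × (642000 Ft − 370000 Ft) = 95000 Ft − 54400 Ft = 40600 Ft
  Base: 642000 Ft − 40600 Ft = 601400 Ft
  601400 Ft × 21% = 126294 Ft

Standard income tax:
  699000 Ft × 7% = 48930 Ft

Excess of book-profits minimum tax over standard income tax: 126294 Ft − 48930 Ft = 77364 Ft.

77364 Ft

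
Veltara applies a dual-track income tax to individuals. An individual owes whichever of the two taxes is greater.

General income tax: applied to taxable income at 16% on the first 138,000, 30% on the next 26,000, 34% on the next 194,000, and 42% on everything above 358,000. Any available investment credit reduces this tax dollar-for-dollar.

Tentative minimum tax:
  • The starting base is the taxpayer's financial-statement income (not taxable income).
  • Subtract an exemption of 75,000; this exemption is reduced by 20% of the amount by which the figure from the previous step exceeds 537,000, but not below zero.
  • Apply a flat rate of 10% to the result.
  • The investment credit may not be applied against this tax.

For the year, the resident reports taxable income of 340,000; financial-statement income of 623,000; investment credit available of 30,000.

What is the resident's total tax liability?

General income tax:
  138,000 × 16% = 22,080
  26,000 × 30% = 7,800
  176,000 × 34% = 59,840
  → 89,720
  Less investment credit 30,000 → 59,720

Tentative minimum tax:
  Base (financial-statement income): 623,000
  Exemption: 75,000 − 20% × (623,000 − 537,000) = 75,000 − 17,200 = 57,800
  Base: 623,000 − 57,800 = 565,200
  565,200 × 10% = 56,520

59,720 > 56,520, so the general income tax governs.

59,720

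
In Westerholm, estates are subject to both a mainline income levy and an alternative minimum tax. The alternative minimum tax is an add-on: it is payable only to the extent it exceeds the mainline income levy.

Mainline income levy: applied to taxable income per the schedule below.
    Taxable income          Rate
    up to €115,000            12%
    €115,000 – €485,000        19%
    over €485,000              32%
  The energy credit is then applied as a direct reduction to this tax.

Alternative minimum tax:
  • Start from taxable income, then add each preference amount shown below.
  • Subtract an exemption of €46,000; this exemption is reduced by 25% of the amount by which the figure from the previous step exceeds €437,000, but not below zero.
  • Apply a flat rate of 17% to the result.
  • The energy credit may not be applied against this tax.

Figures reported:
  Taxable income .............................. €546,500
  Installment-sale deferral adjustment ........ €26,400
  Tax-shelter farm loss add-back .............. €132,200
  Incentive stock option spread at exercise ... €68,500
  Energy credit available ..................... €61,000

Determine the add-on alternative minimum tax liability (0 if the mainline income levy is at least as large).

€88,732

Mainline income levy:
  €115,000 × 12% = €13,800
  €370,000 × 19% = €70,300
  €61,500 × 32% = €19,680
  → €103,780
  Less energy credit €61,000 → €42,780

Alternative minimum tax:
  Adjusted income: €546,500 + €26,400 + €132,200 + €68,500 = €773,600
  Exemption: 25% × (€773,600 − €437,000) = €84,150 ≥ €46,000, so the exemption is fully phased out
  Base: €773,600 − €0 = €773,600
  €773,600 × 17% = €131,512

Excess of alternative minimum tax over mainline income levy: €131,512 − €42,780 = €88,732.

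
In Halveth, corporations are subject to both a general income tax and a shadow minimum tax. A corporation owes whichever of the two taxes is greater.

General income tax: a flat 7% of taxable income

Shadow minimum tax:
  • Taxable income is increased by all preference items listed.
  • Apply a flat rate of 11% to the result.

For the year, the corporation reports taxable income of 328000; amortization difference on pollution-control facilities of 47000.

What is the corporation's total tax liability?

41250

Shadow minimum tax:
  Adjusted income: 328000 + 47000 = 375000
  375000 × 11% = 41250

General income tax:
  328000 × 7% = 22960

41250 > 22960, so the shadow minimum tax is the binding amount.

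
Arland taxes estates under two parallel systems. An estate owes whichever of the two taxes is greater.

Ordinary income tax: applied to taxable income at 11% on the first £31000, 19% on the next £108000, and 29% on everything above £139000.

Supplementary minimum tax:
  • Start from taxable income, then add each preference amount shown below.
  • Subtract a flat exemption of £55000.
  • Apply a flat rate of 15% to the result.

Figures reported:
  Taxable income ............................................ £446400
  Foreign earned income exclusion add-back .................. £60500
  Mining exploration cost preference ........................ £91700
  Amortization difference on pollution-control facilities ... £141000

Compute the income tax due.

Supplementary minimum tax:
  Adjusted income: £446400 + £60500 + £91700 + £141000 = £739600
  Less exemption £55000 → base £684600
  £684600 × 15% = £102690

Ordinary income tax:
  £31000 × 11% = £3410
  £108000 × 19% = £20520
  £307400 × 29% = £89146
  → £113076

£113076 > £102690, so the ordinary income tax governs.

£113076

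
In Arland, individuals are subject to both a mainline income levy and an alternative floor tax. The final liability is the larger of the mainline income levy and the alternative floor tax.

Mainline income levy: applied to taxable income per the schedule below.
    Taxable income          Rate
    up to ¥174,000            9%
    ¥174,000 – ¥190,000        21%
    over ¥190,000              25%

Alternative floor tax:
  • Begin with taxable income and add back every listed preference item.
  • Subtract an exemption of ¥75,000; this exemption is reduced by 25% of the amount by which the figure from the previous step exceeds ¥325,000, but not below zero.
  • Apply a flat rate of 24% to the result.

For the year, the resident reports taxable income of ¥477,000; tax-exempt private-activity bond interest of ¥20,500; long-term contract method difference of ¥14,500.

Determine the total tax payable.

Alternative floor tax:
  Adjusted income: ¥477,000 + ¥20,500 + ¥14,500 = ¥512,000
  Exemption: ¥75,000 − 25% × (¥512,000 − ¥325,000) = ¥75,000 − ¥46,750 = ¥28,250
  Base: ¥512,000 − ¥28,250 = ¥483,750
  ¥483,750 × 24% = ¥116,100

Mainline income levy:
  ¥174,000 × 9% = ¥15,660
  ¥16,000 × 21% = ¥3,360
  ¥287,000 × 25% = ¥71,750
  → ¥90,770

¥116,100 > ¥90,770, so the alternative floor tax is the binding amount.

¥116,100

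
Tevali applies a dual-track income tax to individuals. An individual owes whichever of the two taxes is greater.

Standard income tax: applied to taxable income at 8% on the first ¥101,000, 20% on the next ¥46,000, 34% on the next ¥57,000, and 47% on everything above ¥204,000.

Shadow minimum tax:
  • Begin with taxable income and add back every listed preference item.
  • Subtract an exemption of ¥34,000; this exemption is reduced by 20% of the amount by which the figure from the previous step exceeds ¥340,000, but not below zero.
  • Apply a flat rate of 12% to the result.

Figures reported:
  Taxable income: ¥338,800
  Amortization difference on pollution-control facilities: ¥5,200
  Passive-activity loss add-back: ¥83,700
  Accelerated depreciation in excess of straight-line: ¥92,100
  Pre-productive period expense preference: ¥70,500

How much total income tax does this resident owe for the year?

¥100,016

Shadow minimum tax:
  Adjusted income: ¥338,800 + ¥5,200 + ¥83,700 + ¥92,100 + ¥70,500 = ¥590,300
  Exemption: 20% × (¥590,300 − ¥340,000) = ¥50,060 ≥ ¥34,000, so the exemption is fully phased out
  Base: ¥590,300 − ¥0 = ¥590,300
  ¥590,300 × 12% = ¥70,836

Standard income tax:
  ¥101,000 × 8% = ¥8,080
  ¥46,000 × 20% = ¥9,200
  ¥57,000 × 34% = ¥19,380
  ¥134,800 × 47% = ¥63,356
  → ¥100,016

¥100,016 > ¥70,836, so the standard income tax governs.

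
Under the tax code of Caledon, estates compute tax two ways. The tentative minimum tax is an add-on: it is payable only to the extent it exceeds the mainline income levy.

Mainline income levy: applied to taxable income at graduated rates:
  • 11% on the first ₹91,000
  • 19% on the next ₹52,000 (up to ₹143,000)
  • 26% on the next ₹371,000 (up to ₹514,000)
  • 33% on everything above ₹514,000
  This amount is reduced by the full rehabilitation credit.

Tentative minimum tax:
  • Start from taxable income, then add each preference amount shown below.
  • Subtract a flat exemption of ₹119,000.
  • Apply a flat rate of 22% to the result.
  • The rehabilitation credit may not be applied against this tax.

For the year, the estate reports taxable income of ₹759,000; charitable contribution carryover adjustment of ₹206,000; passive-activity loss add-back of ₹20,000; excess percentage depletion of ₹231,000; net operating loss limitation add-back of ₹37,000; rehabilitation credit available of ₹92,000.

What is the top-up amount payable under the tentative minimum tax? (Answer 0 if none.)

Mainline income levy:
  ₹91,000 × 11% = ₹10,010
  ₹52,000 × 19% = ₹9,880
  ₹371,000 × 26% = ₹96,460
  ₹245,000 × 33% = ₹80,850
  → ₹197,200
  Less rehabilitation credit ₹92,000 → ₹105,200

Tentative minimum tax:
  Adjusted income: ₹759,000 + ₹206,000 + ₹20,000 + ₹231,000 + ₹37,000 = ₹1,253,000
  Less exemption ₹119,000 → base ₹1,134,000
  ₹1,134,000 × 22% = ₹249,480

Excess of tentative minimum tax over mainline income levy: ₹249,480 − ₹105,200 = ₹144,280.

₹144,280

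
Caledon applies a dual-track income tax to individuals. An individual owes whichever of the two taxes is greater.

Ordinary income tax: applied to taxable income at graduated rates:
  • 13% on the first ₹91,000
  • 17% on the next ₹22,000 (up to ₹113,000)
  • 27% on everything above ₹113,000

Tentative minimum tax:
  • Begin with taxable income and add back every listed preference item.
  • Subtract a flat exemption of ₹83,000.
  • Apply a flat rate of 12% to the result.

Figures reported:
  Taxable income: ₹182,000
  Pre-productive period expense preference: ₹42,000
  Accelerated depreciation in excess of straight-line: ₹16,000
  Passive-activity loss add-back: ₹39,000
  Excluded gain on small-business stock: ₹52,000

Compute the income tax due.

₹34,200

Tentative minimum tax:
  Adjusted income: ₹182,000 + ₹42,000 + ₹16,000 + ₹39,000 + ₹52,000 = ₹331,000
  Less exemption ₹83,000 → base ₹248,000
  ₹248,000 × 12% = ₹29,760

Ordinary income tax:
  ₹91,000 × 13% = ₹11,830
  ₹22,000 × 17% = ₹3,740
  ₹69,000 × 27% = ₹18,630
  → ₹34,200

₹34,200 > ₹29,760, so the ordinary income tax governs.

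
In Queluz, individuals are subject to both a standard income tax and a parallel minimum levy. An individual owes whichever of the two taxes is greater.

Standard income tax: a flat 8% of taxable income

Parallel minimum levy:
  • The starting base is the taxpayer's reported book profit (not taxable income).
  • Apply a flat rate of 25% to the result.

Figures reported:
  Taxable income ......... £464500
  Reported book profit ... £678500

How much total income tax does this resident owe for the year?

£169625

Parallel minimum levy:
  Base (reported book profit): £678500
  £678500 × 25% = £169625

Standard income tax:
  £464500 × 8% = £37160

£169625 > £37160, so the parallel minimum levy is the binding amount.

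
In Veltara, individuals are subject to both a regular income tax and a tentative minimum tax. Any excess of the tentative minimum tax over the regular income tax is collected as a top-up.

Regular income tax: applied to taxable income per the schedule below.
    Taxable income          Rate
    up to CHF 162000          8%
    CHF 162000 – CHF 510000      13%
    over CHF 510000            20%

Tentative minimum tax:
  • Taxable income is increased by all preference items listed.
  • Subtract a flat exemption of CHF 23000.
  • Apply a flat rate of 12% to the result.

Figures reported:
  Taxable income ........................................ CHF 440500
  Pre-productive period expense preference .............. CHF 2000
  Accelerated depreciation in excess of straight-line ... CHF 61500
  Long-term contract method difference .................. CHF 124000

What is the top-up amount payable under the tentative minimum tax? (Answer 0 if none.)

Regular income tax:
  CHF 162000 × 8% = CHF 12960
  CHF 278500 × 13% = CHF 36205
  → CHF 49165

Tentative minimum tax:
  Adjusted income: CHF 440500 + CHF 2000 + CHF 61500 + CHF 124000 = CHF 628000
  Less exemption CHF 23000 → base CHF 605000
  CHF 605000 × 12% = CHF 72600

Excess of tentative minimum tax over regular income tax: CHF 72600 − CHF 49165 = CHF 23435.

CHF 23435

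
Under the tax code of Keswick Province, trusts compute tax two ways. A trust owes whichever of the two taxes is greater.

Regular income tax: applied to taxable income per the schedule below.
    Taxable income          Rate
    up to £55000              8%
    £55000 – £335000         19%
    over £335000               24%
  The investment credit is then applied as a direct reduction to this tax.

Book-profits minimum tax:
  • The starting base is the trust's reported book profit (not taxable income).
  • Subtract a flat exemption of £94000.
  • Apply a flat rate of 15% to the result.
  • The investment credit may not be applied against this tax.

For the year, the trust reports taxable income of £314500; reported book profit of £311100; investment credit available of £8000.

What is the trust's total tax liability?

Regular income tax:
  £55000 × 8% = £4400
  £259500 × 19% = £49305
  → £53705
  Less investment credit £8000 → £45705

Book-profits minimum tax:
  Base (reported book profit): £311100
  Less exemption £94000 → base £217100
  £217100 × 15% = £32565

£45705 > £32565, so the regular income tax governs.

£45705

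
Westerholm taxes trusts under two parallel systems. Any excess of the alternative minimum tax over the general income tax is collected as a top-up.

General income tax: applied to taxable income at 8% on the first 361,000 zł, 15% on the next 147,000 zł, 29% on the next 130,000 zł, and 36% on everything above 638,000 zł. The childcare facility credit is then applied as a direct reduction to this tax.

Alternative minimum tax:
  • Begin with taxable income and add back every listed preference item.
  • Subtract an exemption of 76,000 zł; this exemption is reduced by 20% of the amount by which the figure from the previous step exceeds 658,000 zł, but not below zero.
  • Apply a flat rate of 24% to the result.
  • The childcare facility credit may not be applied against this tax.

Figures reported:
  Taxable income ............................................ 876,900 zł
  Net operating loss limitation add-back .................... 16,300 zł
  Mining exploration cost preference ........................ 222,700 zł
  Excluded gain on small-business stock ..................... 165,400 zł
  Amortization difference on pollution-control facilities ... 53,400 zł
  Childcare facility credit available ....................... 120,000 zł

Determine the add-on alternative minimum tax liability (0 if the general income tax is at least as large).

Alternative minimum tax:
  Adjusted income: 876,900 zł + 16,300 zł + 222,700 zł + 165,400 zł + 53,400 zł = 1,334,700 zł
  Exemption: 20% × (1,334,700 zł − 658,000 zł) = 135,340 zł ≥ 76,000 zł, so the exemption is fully phased out
  Base: 1,334,700 zł − 0 zł = 1,334,700 zł
  1,334,700 zł × 24% = 320,328 zł

General income tax:
  361,000 zł × 8% = 28,880 zł
  147,000 zł × 15% = 22,050 zł
  130,000 zł × 29% = 37,700 zł
  238,900 zł × 36% = 86,004 zł
  → 174,634 zł
  Less childcare facility credit 120,000 zł → 54,634 zł

Excess of alternative minimum tax over general income tax: 320,328 zł − 54,634 zł = 265,694 zł.

265,694 zł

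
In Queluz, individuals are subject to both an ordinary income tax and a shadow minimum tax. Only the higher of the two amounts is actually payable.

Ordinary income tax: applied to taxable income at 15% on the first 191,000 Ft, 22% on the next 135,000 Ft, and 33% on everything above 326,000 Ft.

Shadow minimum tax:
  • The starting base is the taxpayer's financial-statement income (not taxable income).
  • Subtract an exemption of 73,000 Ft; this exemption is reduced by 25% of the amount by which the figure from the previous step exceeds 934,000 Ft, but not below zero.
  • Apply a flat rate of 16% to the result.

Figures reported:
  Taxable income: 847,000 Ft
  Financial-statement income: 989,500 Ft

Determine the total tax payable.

Ordinary income tax:
  191,000 Ft × 15% = 28,650 Ft
  135,000 Ft × 22% = 29,700 Ft
  521,000 Ft × 33% = 171,930 Ft
  → 230,280 Ft

Shadow minimum tax:
  Base (financial-statement income): 989,500 Ft
  Exemption: 73,000 Ft − 25% × (989,500 Ft − 934,000 Ft) = 73,000 Ft − 13,875 Ft = 59,125 Ft
  Base: 989,500 Ft − 59,125 Ft = 930,375 Ft
  930,375 Ft × 16% = 148,860 Ft

230,280 Ft > 148,860 Ft, so the ordinary income tax governs.

230,280 Ft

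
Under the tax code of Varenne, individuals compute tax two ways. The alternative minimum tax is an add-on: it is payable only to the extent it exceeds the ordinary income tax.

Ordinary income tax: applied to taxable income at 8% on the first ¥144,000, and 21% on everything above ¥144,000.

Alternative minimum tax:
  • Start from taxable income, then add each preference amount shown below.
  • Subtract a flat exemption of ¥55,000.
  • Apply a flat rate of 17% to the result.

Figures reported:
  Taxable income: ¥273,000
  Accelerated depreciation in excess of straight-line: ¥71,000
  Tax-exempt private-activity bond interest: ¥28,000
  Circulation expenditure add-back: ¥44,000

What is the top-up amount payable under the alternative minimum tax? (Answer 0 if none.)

¥22,760

Alternative minimum tax:
  Adjusted income: ¥273,000 + ¥71,000 + ¥28,000 + ¥44,000 = ¥416,000
  Less exemption ¥55,000 → base ¥361,000
  ¥361,000 × 17% = ¥61,370

Ordinary income tax:
  ¥144,000 × 8% = ¥11,520
  ¥129,000 × 21% = ¥27,090
  → ¥38,610

Excess of alternative minimum tax over ordinary income tax: ¥61,370 − ¥38,610 = ¥22,760.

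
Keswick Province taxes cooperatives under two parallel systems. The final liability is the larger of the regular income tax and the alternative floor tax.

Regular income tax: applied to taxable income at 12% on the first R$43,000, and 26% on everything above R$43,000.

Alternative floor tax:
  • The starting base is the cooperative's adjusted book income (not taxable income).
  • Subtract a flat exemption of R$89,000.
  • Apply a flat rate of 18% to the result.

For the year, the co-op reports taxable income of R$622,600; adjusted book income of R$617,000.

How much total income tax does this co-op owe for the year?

R$155,856

Alternative floor tax:
  Base (adjusted book income): R$617,000
  Less exemption R$89,000 → base R$528,000
  R$528,000 × 18% = R$95,040

Regular income tax:
  R$43,000 × 12% = R$5,160
  R$579,600 × 26% = R$150,696
  → R$155,856

R$155,856 > R$95,040, so the regular income tax governs.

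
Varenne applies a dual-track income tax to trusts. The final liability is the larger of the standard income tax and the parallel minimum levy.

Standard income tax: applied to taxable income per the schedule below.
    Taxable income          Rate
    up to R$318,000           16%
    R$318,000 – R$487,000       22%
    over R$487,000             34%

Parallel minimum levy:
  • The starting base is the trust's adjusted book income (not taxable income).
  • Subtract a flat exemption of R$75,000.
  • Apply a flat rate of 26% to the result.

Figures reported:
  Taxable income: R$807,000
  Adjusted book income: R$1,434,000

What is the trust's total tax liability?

R$353,340

Parallel minimum levy:
  Base (adjusted book income): R$1,434,000
  Less exemption R$75,000 → base R$1,359,000
  R$1,359,000 × 26% = R$353,340

Standard income tax:
  R$318,000 × 16% = R$50,880
  R$169,000 × 22% = R$37,180
  R$320,000 × 34% = R$108,800
  → R$196,860

R$353,340 > R$196,860, so the parallel minimum levy is the binding amount.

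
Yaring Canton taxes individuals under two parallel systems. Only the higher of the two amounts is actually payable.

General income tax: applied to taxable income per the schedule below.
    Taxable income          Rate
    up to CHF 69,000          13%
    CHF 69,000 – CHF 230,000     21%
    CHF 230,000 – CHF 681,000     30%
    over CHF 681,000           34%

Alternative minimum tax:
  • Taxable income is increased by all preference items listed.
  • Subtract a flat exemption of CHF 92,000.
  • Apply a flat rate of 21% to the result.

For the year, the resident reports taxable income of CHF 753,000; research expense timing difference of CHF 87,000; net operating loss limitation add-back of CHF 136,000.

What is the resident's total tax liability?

CHF 202,560

Alternative minimum tax:
  Adjusted income: CHF 753,000 + CHF 87,000 + CHF 136,000 = CHF 976,000
  Less exemption CHF 92,000 → base CHF 884,000
  CHF 884,000 × 21% = CHF 185,640

General income tax:
  CHF 69,000 × 13% = CHF 8,970
  CHF 161,000 × 21% = CHF 33,810
  CHF 451,000 × 30% = CHF 135,300
  CHF 72,000 × 34% = CHF 24,480
  → CHF 202,560

CHF 202,560 > CHF 185,640, so the general income tax governs.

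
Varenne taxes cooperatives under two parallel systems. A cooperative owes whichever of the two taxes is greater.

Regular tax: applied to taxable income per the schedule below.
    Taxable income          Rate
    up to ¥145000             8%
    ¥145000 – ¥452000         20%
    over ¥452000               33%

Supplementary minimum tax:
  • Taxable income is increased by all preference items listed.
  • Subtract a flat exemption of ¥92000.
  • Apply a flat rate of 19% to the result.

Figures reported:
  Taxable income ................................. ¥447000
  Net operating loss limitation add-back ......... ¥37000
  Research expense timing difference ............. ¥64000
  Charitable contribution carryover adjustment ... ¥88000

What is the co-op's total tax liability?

¥103360

Supplementary minimum tax:
  Adjusted income: ¥447000 + ¥37000 + ¥64000 + ¥88000 = ¥636000
  Less exemption ¥92000 → base ¥544000
  ¥544000 × 19% = ¥103360

Regular tax:
  ¥145000 × 8% = ¥11600
  ¥302000 × 20% = ¥60400
  → ¥72000

¥103360 > ¥72000, so the supplementary minimum tax is the binding amount.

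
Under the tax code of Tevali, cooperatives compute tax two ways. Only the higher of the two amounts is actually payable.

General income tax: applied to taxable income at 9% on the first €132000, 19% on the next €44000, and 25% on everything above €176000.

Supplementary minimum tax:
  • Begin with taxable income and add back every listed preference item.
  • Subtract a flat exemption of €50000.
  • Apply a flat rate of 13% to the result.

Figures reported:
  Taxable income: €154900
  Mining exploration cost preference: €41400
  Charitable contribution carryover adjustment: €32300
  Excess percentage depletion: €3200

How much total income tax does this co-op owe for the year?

Supplementary minimum tax:
  Adjusted income: €154900 + €41400 + €32300 + €3200 = €231800
  Less exemption €50000 → base €181800
  €181800 × 13% = €23634

General income tax:
  €132000 × 9% = €11880
  €22900 × 19% = €4351
  → €16231

€23634 > €16231, so the supplementary minimum tax is the binding amount.

€23634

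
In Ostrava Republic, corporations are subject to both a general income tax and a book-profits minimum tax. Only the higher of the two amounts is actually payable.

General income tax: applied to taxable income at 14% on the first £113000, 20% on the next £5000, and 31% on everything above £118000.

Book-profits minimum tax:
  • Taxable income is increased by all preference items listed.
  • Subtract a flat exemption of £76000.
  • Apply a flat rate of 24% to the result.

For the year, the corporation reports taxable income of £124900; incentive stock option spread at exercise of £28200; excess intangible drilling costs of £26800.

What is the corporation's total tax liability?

£24936

Book-profits minimum tax:
  Adjusted income: £124900 + £28200 + £26800 = £179900
  Less exemption £76000 → base £103900
  £103900 × 24% = £24936

General income tax:
  £113000 × 14% = £15820
  £5000 × 20% = £1000
  £6900 × 31% = £2139
  → £18959

£24936 > £18959, so the book-profits minimum tax is the binding amount.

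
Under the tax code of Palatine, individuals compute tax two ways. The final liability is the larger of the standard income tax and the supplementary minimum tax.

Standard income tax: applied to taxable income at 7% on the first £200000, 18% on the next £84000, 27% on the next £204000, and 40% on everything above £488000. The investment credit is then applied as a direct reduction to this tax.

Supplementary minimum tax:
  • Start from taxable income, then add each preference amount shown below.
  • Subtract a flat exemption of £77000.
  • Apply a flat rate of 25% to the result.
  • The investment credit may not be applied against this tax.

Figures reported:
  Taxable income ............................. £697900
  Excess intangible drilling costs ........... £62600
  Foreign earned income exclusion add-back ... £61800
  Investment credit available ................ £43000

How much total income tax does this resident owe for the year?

Standard income tax:
  £200000 × 7% = £14000
  £84000 × 18% = £15120
  £204000 × 27% = £55080
  £209900 × 40% = £83960
  → £168160
  Less investment credit £43000 → £125160

Supplementary minimum tax:
  Adjusted income: £697900 + £62600 + £61800 = £822300
  Less exemption £77000 → base £745300
  £745300 × 25% = £186325

£186325 > £125160, so the supplementary minimum tax is the binding amount.

£186325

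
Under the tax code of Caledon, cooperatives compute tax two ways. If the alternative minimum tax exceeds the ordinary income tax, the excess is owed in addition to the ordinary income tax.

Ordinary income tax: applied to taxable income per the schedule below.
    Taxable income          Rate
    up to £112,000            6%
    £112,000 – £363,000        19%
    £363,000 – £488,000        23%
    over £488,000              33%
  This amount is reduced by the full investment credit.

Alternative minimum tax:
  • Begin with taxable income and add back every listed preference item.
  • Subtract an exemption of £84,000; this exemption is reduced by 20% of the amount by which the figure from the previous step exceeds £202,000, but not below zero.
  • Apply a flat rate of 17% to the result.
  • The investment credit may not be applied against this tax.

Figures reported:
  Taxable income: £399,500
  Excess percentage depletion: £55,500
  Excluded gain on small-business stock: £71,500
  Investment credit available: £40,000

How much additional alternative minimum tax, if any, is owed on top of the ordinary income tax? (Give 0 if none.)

£63,453

Ordinary income tax:
  £112,000 × 6% = £6,720
  £251,000 × 19% = £47,690
  £36,500 × 23% = £8,395
  → £62,805
  Less investment credit £40,000 → £22,805

Alternative minimum tax:
  Adjusted income: £399,500 + £55,500 + £71,500 = £526,500
  Exemption: £84,000 − 20% × (£526,500 − £202,000) = £84,000 − £64,900 = £19,100
  Base: £526,500 − £19,100 = £507,400
  £507,400 × 17% = £86,258

Excess of alternative minimum tax over ordinary income tax: £86,258 − £22,805 = £63,453.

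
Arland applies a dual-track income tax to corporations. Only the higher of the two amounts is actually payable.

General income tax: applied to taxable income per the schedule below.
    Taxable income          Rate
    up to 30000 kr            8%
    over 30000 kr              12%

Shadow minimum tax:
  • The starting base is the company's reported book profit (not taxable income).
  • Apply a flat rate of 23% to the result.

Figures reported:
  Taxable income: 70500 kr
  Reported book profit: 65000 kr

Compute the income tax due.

Shadow minimum tax:
  Base (reported book profit): 65000 kr
  65000 kr × 23% = 14950 kr

General income tax:
  30000 kr × 8% = 2400 kr
  40500 kr × 12% = 4860 kr
  → 7260 kr

14950 kr > 7260 kr, so the shadow minimum tax is the binding amount.

14950 kr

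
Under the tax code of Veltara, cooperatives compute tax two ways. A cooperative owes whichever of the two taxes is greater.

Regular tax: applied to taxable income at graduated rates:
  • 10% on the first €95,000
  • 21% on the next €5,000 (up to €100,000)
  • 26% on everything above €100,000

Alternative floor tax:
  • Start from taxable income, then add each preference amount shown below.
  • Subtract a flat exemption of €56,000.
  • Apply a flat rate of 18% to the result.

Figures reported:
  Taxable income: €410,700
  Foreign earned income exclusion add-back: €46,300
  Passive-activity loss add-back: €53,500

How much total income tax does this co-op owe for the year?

€91,332

Alternative floor tax:
  Adjusted income: €410,700 + €46,300 + €53,500 = €510,500
  Less exemption €56,000 → base €454,500
  €454,500 × 18% = €81,810

Regular tax:
  €95,000 × 10% = €9,500
  €5,000 × 21% = €1,050
  €310,700 × 26% = €80,782
  → €91,332

€91,332 > €81,810, so the regular tax governs.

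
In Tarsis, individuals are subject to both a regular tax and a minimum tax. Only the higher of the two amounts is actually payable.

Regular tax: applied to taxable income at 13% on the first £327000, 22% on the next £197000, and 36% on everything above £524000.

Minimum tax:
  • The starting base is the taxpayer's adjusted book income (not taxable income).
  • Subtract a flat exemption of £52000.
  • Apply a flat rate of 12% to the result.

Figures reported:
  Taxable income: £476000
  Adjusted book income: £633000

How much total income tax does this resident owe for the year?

Minimum tax:
  Base (adjusted book income): £633000
  Less exemption £52000 → base £581000
  £581000 × 12% = £69720

Regular tax:
  £327000 × 13% = £42510
  £149000 × 22% = £32780
  → £75290

£75290 > £69720, so the regular tax governs.

£75290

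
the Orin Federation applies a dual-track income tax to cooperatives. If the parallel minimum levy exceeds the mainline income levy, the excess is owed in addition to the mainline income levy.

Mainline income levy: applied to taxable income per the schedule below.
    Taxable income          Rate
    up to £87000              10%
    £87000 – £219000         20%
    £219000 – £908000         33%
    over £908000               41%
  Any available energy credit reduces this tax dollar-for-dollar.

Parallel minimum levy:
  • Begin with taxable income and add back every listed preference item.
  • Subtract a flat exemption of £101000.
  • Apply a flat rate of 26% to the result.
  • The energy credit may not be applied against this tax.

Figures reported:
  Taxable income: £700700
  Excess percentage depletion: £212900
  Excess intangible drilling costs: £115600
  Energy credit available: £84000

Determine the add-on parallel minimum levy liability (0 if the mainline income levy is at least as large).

Mainline income levy:
  £87000 × 10% = £8700
  £132000 × 20% = £26400
  £481700 × 33% = £158961
  → £194061
  Less energy credit £84000 → £110061

Parallel minimum levy:
  Adjusted income: £700700 + £212900 + £115600 = £1029200
  Less exemption £101000 → base £928200
  £928200 × 26% = £241332

Excess of parallel minimum levy over mainline income levy: £241332 − £110061 = £131271.

£131271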